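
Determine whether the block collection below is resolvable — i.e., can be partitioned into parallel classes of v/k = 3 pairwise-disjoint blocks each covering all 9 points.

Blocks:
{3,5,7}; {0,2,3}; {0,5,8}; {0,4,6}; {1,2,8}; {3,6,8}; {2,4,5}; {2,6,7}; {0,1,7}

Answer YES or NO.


v = 9, block size k = 3, number of blocks = 9.
For resolvability, blocks must partition into parallel classes of size v/k = 3.
Total blocks must therefore be a multiple of 3: 9 = 3·3 + 0 ⇒ divisible ✓.
Consider block {0,2,3}. It intersects every other block in the collection, so no parallel class of size 3 can contain it.
Since every block must belong to some parallel class in a resolution, the collection cannot be partitioned into parallel classes.
Resolvable? NO.

NO


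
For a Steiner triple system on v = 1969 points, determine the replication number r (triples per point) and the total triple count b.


An STS(v) is a 2-(v, 3, 1) BIBD: block size k = 3, λ = 1.
Replication: r(k − 1) = λ(v − 1) ⇒ r·2 = 1969 − 1 = 1968 ⇒ r = 984.
Block count: bk = vr ⇒ b·3 = 1969·984 = 1937496 ⇒ b = 645832.

r = 984, b = 645832.


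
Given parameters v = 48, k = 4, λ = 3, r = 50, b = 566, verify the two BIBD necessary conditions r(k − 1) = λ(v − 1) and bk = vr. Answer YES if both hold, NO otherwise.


Condition (i): r(k − 1) = 50·3 = 150; λ(v − 1) = 3·47 = 141. Match? NO.
Condition (ii): bk = 566·4 = 2264; vr = 48·50 = 2400. Match? NO.
Both conditions hold? NO.

NO


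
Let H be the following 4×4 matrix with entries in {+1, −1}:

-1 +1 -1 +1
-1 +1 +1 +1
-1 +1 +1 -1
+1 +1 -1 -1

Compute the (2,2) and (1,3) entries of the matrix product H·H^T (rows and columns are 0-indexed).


Row 1 of H: [-1, 1, 1, 1].
Row 2 of H: [-1, 1, 1, -1].
Row 3 of H: [1, 1, -1, -1].
(H·H^T)[2][2] = Σ_j H[2][j]·H[2][j] = (-1)² + (1)² + (1)² + (-1)² = 1 + 1 + 1 + 1 = 4.
(H·H^T)[1][3] = Σ_j H[1][j]·H[3][j] = (-1)·(1) + (1)·(1) + (1)·(-1) + (1)·(-1) = -1 + 1 + -1 + -1 = -2.
Rows 1 and 3 are not orthogonal (dot product = -2 ≠ 0), so H is not a Hadamard matrix.

(2,2) entry = 4; (1,3) entry = -2.


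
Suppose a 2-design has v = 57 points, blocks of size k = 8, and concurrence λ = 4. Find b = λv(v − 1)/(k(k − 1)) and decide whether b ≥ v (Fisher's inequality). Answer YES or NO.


r = λ(v − 1)/(k − 1) = 4·56/7 = 32.
b = vr/k = 57·32/8 = 228.
Fisher's inequality: b ≥ v ⇔ 228 ≥ 57? YES.

YES


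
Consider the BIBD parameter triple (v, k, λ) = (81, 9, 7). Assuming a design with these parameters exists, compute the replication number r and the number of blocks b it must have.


Any 2-(v, k, λ) BIBD satisfies two necessary conditions:
  (i)  Each point sits in r blocks, and counting incidences through any fixed point gives r(k − 1) = λ(v − 1), so r = λ(v − 1)/(k − 1).
  (ii) Total incidences bk = vr, so b = vr/k.
Step 1: r = λ(v − 1)/(k − 1) = 7·(81 − 1)/(9 − 1) = 7·80/8 = 560/8 = 70.
Step 2: b = vr/k = 81·70/9 = 5670/9 = 630.
Check integrality: r = 70 ∈ Z ✓, b = 630 ∈ Z ✓.
(These identities are necessary conditions: they determine r and b for any design with these parameters, but do not by themselves prove that one exists.)

r = 70, b = 630.


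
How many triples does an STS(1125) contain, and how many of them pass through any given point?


An STS(v) is a 2-(v, 3, 1) BIBD: block size k = 3, λ = 1.
Replication: r(k − 1) = λ(v − 1) ⇒ r·2 = 1125 − 1 = 1124 ⇒ r = 562.
Block count: bk = vr ⇒ b·3 = 1125·562 = 632250 ⇒ b = 210750.

r = 562, b = 210750.


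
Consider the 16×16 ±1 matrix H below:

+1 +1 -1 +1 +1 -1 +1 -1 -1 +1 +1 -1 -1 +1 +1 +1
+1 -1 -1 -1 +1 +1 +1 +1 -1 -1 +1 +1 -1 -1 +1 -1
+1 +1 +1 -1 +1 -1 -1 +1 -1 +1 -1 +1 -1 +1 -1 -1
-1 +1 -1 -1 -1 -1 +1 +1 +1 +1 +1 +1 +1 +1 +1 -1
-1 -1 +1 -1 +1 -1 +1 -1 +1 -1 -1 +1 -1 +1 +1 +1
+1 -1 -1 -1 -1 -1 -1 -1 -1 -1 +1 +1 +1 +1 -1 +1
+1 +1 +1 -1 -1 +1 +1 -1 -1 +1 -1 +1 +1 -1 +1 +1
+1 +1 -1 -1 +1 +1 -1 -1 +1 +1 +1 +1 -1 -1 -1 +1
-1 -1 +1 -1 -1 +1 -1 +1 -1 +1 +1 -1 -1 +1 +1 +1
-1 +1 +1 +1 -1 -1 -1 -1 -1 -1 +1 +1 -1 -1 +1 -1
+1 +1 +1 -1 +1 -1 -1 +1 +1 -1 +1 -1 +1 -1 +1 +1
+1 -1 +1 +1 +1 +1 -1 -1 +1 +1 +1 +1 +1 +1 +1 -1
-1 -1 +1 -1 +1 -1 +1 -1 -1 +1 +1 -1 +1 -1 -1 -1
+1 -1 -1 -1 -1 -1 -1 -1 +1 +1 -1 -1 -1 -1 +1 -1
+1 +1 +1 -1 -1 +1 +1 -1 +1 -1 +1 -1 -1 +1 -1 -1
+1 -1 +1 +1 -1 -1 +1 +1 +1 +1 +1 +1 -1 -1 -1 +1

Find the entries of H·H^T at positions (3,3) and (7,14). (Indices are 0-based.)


Row 3 of H: [-1, 1, -1, -1, -1, -1, 1, 1, 1, 1, 1, 1, 1, 1, 1, -1].
Row 7 of H: [1, 1, -1, -1, 1, 1, -1, -1, 1, 1, 1, 1, -1, -1, -1, 1].
Row 14 of H: [1, 1, 1, -1, -1, 1, 1, -1, 1, -1, 1, -1, -1, 1, -1, -1].
(H·H^T)[3][3] = Σ_j H[3][j]·H[3][j] = (-1)² + (1)² + (-1)² + (-1)² + (-1)² + (-1)² + (1)² + (1)² + (1)² + (1)² + (1)² + (1)² + (1)² + (1)² + (1)² + (-1)² = 1 + 1 + 1 + 1 + 1 + 1 + 1 + 1 + 1 + 1 + 1 + 1 + 1 + 1 + 1 + 1 = 16.
(H·H^T)[7][14] = Σ_j H[7][j]·H[14][j] = (1)·(1) + (1)·(1) + (-1)·(1) + (-1)·(-1) + (1)·(-1) + (1)·(1) + (-1)·(1) + (-1)·(-1) + (1)·(1) + (1)·(-1) + (1)·(1) + (1)·(-1) + (-1)·(-1) + (-1)·(1) + (-1)·(-1) + (1)·(-1) = 1 + 1 + -1 + 1 + -1 + 1 + -1 + 1 + 1 + -1 + 1 + -1 + 1 + -1 + 1 + -1 = 2.
Rows 7 and 14 are not orthogonal (dot product = 2 ≠ 0), so H is not a Hadamard matrix.

(3,3) entry = 16; (7,14) entry = 2.


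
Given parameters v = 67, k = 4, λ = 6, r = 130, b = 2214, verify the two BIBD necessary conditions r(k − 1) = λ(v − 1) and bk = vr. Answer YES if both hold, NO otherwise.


Condition (i): r(k − 1) = 130·3 = 390; λ(v − 1) = 6·66 = 396. Match? NO.
Condition (ii): bk = 2214·4 = 8856; vr = 67·130 = 8710. Match? NO.
Both conditions hold? NO.

NO


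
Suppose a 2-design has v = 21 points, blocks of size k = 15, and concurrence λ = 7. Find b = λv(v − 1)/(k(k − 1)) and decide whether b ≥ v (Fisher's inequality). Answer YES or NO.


b = λv(v − 1)/(k(k − 1)) = 7·21·20/(15·14) = 2940/210 = 14.
Compare with v = 21: b < v, so Fisher's inequality fails.

NO


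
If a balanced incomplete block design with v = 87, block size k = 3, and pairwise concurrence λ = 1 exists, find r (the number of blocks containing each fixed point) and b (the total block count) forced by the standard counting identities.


Any 2-(v, k, λ) BIBD satisfies two necessary conditions:
  (i)  Each point sits in r blocks, and counting incidences through any fixed point gives r(k − 1) = λ(v − 1), so r = λ(v − 1)/(k − 1).
  (ii) Total incidences bk = vr, so b = vr/k.
Step 1: r = λ(v − 1)/(k − 1) = 1·(87 − 1)/(3 − 1) = 1·86/2 = 86/2 = 43.
Step 2: b = vr/k = 87·43/3 = 3741/3 = 1247.
Check integrality: r = 43 ∈ Z ✓, b = 1247 ∈ Z ✓.
(These identities are necessary conditions: they determine r and b for any design with these parameters, but do not by themselves prove that one exists.)

r = 43, b = 1247.


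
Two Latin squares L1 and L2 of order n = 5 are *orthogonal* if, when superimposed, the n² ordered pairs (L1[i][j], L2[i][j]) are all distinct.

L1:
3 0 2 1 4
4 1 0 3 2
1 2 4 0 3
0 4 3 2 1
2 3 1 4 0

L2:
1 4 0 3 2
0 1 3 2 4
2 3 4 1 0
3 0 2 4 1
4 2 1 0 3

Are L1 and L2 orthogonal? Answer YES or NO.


Form the n² = 25 superimposed pairs (L1[i][j], L2[i][j]), row by row (rows and columns indexed from 0):
row 0: (3,1) (0,4) (2,0) (1,3) (4,2)
row 1: (4,0) (1,1) (0,3) (3,2) (2,4)
row 2: (1,2) (2,3) (4,4) (0,1) (3,0)
row 3: (0,3) (4,0) (3,2) (2,4) (1,1)
row 4: (2,4) (3,2) (1,1) (4,0) (0,3)
Orthogonality requires all 25 pairs distinct.
But the pair (0,3) repeats: cell (1,2) has L1 = 0, L2 = 3, and cell (3,0) has L1 = 0, L2 = 3.
A repeated pair means some other pair never occurs (only 15 distinct pairs out of 25), so the squares are not orthogonal.
Conclusion: NO.

NO


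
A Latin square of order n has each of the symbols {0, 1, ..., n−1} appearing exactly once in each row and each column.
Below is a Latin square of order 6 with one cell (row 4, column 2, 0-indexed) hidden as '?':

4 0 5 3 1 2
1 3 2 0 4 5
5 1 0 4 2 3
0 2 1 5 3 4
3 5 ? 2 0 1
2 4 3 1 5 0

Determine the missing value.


Row 4 contains symbols [0, 1, 2, 3, 5] — missing [4].
Column 2 contains symbols [0, 1, 2, 3, 5] — missing [4].
The missing symbol must appear in both missing sets; intersection = [4].
Therefore the hidden value is 4.

Missing value = 4.


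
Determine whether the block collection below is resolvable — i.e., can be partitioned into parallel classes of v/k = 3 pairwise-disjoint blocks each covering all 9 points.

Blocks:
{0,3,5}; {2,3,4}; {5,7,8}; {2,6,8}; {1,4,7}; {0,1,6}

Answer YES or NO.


v = 9, block size k = 3, number of blocks = 6.
For resolvability, blocks must partition into parallel classes of size v/k = 3.
Total blocks must therefore be a multiple of 3: 6 = 3·2 + 0 ⇒ divisible ✓.
Greedy packing gives 2 candidate class(es). Each should be a full parallel class (size 3, covers all 9 points).
  Class 1 (3 blocks): {0,3,5}; {2,6,8}; {1,4,7}. Points covered: [0, 1, 2, 3, 4, 5, 6, 7, 8].
  Class 2 (3 blocks): {2,3,4}; {5,7,8}; {0,1,6}. Points covered: [0, 1, 2, 3, 4, 5, 6, 7, 8].
All classes full (size 3)? YES. All classes cover every point? YES.
Resolvable? YES.

YES


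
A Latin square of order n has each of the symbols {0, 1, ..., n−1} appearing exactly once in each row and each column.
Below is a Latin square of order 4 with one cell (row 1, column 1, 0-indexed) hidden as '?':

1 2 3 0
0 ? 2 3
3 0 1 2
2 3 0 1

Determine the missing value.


Row 1 contains symbols [0, 2, 3] — missing [1].
Column 1 contains symbols [0, 2, 3] — missing [1].
The missing symbol must appear in both missing sets; intersection = [1].
Therefore the hidden value is 1.

Missing value = 1.


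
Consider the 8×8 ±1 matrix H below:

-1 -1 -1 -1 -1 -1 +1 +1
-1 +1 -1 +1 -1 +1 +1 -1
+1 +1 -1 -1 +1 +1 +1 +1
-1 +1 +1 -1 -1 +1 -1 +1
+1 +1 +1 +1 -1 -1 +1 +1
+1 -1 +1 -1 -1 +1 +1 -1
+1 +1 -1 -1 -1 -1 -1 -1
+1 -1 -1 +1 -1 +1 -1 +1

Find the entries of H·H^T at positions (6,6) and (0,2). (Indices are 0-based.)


Row 0 of H: [-1, -1, -1, -1, -1, -1, 1, 1].
Row 2 of H: [1, 1, -1, -1, 1, 1, 1, 1].
Row 6 of H: [1, 1, -1, -1, -1, -1, -1, -1].
(H·H^T)[6][6] = Σ_j H[6][j]·H[6][j] = (1)² + (1)² + (-1)² + (-1)² + (-1)² + (-1)² + (-1)² + (-1)² = 1 + 1 + 1 + 1 + 1 + 1 + 1 + 1 = 8.
(H·H^T)[0][2] = Σ_j H[0][j]·H[2][j] = (-1)·(1) + (-1)·(1) + (-1)·(-1) + (-1)·(-1) + (-1)·(1) + (-1)·(1) + (1)·(1) + (1)·(1) = -1 + -1 + 1 + 1 + -1 + -1 + 1 + 1 = 0.
So rows 0 and 2 are orthogonal; the diagonal entry equals n = 8.

(6,6) entry = 8; (0,2) entry = 0.


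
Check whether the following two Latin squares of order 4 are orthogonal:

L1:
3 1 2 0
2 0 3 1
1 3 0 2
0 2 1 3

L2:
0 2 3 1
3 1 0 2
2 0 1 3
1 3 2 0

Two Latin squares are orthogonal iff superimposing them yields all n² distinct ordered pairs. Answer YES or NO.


Form the n² = 16 superimposed pairs (L1[i][j], L2[i][j]), row by row (rows and columns indexed from 0):
row 0: (3,0) (1,2) (2,3) (0,1)
row 1: (2,3) (0,1) (3,0) (1,2)
row 2: (1,2) (3,0) (0,1) (2,3)
row 3: (0,1) (2,3) (1,2) (3,0)
Orthogonality requires all 16 pairs distinct.
But the pair (2,3) repeats: cell (0,2) has L1 = 2, L2 = 3, and cell (1,0) has L1 = 2, L2 = 3.
A repeated pair means some other pair never occurs (only 4 distinct pairs out of 16), so the squares are not orthogonal.
Conclusion: NO.

NO


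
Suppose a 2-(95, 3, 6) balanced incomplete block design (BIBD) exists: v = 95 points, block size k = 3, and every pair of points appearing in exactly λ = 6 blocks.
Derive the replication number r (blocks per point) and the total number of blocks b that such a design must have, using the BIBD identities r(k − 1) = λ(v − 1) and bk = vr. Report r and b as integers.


Any 2-(v, k, λ) BIBD satisfies two necessary conditions:
  (i)  Each point sits in r blocks, and counting incidences through any fixed point gives r(k − 1) = λ(v − 1), so r = λ(v − 1)/(k − 1).
  (ii) Total incidences bk = vr, so b = vr/k.
Step 1: r = λ(v − 1)/(k − 1) = 6·(95 − 1)/(3 − 1) = 6·94/2 = 564/2 = 282.
Step 2: b = vr/k = 95·282/3 = 26790/3 = 8930.
Check integrality: r = 282 ∈ Z ✓, b = 8930 ∈ Z ✓.
(These identities are necessary conditions: they determine r and b for any design with these parameters, but do not by themselves prove that one exists.)

r = 282, b = 8930.


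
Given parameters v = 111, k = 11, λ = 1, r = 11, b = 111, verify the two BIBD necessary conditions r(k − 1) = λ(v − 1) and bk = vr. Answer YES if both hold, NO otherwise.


Condition (i): r(k − 1) = 11·10 = 110; λ(v − 1) = 1·110 = 110. Match? YES.
Condition (ii): bk = 111·11 = 1221; vr = 111·11 = 1221. Match? YES.
Both conditions hold? YES.

YES


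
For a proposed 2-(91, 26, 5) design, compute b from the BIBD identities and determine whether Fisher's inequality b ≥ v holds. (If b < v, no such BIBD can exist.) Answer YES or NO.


r = λ(v − 1)/(k − 1) = 5·90/25 = 18.
b = vr/k = 91·18/26 = 63.
Fisher's inequality: b ≥ v ⇔ 63 ≥ 91? NO.

NO


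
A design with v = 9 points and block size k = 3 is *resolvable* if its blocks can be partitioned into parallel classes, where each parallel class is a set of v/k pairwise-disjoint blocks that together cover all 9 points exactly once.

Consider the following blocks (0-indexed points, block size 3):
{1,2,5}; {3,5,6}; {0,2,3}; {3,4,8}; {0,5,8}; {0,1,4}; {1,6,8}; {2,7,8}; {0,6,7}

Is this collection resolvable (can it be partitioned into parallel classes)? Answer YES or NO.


v = 9, block size k = 3, number of blocks = 9.
For resolvability, blocks must partition into parallel classes of size v/k = 3.
Total blocks must therefore be a multiple of 3: 9 = 3·3 + 0 ⇒ divisible ✓.
Consider block {0,2,3}. The only other block(s) in the collection disjoint from it are {1,6,8} — just 1 block(s). Any parallel class containing {0,2,3} would need 2 other blocks each disjoint from it, so no parallel class of size 3 can contain {0,2,3}.
Since every block must belong to some parallel class in a resolution, the collection cannot be partitioned into parallel classes.
Resolvable? NO.

NO


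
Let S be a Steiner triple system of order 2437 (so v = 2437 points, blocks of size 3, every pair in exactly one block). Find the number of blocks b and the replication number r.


An STS(v) is a 2-(v, 3, 1) BIBD: block size k = 3, λ = 1.
Replication: r(k − 1) = λ(v − 1) ⇒ r·2 = 2437 − 1 = 2436 ⇒ r = 1218.
Block count: bk = vr ⇒ b·3 = 2437·1218 = 2968266 ⇒ b = 989422.

r = 1218, b = 989422.


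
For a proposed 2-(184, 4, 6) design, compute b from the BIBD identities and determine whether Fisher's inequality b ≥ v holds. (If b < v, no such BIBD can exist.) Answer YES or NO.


b = λv(v − 1)/(k(k − 1)) = 6·184·183/(4·3) = 202032/12 = 16836.
Compare with v = 184: b ≥ v, so Fisher's inequality holds.

YES


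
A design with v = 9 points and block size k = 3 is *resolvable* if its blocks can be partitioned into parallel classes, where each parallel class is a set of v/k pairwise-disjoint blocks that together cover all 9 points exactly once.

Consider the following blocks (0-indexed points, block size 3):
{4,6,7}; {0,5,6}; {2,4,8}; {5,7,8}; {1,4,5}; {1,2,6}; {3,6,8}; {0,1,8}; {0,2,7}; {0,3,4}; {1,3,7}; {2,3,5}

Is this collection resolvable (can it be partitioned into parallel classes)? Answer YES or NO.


v = 9, block size k = 3, number of blocks = 12.
For resolvability, blocks must partition into parallel classes of size v/k = 3.
Total blocks must therefore be a multiple of 3: 12 = 3·4 + 0 ⇒ divisible ✓.
Greedy packing gives 4 candidate class(es). Each should be a full parallel class (size 3, covers all 9 points).
  Class 1 (3 blocks): {4,6,7}; {0,1,8}; {2,3,5}. Points covered: [0, 1, 2, 3, 4, 5, 6, 7, 8].
  Class 2 (3 blocks): {0,5,6}; {2,4,8}; {1,3,7}. Points covered: [0, 1, 2, 3, 4, 5, 6, 7, 8].
  Class 3 (3 blocks): {5,7,8}; {1,2,6}; {0,3,4}. Points covered: [0, 1, 2, 3, 4, 5, 6, 7, 8].
  Class 4 (3 blocks): {1,4,5}; {3,6,8}; {0,2,7}. Points covered: [0, 1, 2, 3, 4, 5, 6, 7, 8].
All classes full (size 3)? YES. All classes cover every point? YES.
Resolvable? YES.

YES


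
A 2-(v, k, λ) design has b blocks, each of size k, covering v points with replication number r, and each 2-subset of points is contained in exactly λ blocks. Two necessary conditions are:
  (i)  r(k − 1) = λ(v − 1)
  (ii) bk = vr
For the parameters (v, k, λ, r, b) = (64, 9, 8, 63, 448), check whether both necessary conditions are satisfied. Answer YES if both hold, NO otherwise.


Condition (i): r(k − 1) = 63·8 = 504; λ(v − 1) = 8·63 = 504. Match? YES.
Condition (ii): bk = 448·9 = 4032; vr = 64·63 = 4032. Match? YES.
Both conditions hold? YES.

YES


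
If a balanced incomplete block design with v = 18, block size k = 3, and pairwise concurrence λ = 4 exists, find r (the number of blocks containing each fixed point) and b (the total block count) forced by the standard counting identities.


Any 2-(v, k, λ) BIBD satisfies two necessary conditions:
  (i)  Each point sits in r blocks, and counting incidences through any fixed point gives r(k − 1) = λ(v − 1), so r = λ(v − 1)/(k − 1).
  (ii) Total incidences bk = vr, so b = vr/k.
Step 1: r = λ(v − 1)/(k − 1) = 4·(18 − 1)/(3 − 1) = 4·17/2 = 68/2 = 34.
Step 2: b = vr/k = 18·34/3 = 612/3 = 204.
Check integrality: r = 34 ∈ Z ✓, b = 204 ∈ Z ✓.
(These identities are necessary conditions: they determine r and b for any design with these parameters, but do not by themselves prove that one exists.)

r = 34, b = 204.


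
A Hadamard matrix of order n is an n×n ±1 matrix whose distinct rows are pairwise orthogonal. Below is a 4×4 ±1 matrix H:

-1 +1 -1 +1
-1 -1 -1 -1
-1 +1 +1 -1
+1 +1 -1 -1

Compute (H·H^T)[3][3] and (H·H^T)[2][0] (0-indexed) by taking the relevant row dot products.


Row 0 of H: [-1, 1, -1, 1].
Row 2 of H: [-1, 1, 1, -1].
Row 3 of H: [1, 1, -1, -1].
(H·H^T)[3][3] = Σ_j H[3][j]·H[3][j] = (1)² + (1)² + (-1)² + (-1)² = 1 + 1 + 1 + 1 = 4.
(H·H^T)[2][0] = Σ_j H[2][j]·H[0][j] = (-1)·(-1) + (1)·(1) + (1)·(-1) + (-1)·(1) = 1 + 1 + -1 + -1 = 0.
So rows 2 and 0 are orthogonal; the diagonal entry equals n = 4.

(3,3) entry = 4; (2,0) entry = 0.


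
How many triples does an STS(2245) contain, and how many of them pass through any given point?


An STS(v) is a 2-(v, 3, 1) BIBD: block size k = 3, λ = 1.
Replication: r(k − 1) = λ(v − 1) ⇒ r·2 = 2245 − 1 = 2244 ⇒ r = 1122.
Block count: b = v(v − 1)/6 = 2245·2244/6 = 5037780/6 = 839630.

r = 1122, b = 839630.


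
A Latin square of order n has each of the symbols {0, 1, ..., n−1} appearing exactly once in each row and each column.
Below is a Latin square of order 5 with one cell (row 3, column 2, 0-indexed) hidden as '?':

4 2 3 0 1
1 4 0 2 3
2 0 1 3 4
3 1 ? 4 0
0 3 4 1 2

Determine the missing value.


Row 3 contains symbols [0, 1, 3, 4] — missing [2].
Column 2 contains symbols [0, 1, 3, 4] — missing [2].
The missing symbol must appear in both missing sets; intersection = [2].
Therefore the hidden value is 2.

Missing value = 2.


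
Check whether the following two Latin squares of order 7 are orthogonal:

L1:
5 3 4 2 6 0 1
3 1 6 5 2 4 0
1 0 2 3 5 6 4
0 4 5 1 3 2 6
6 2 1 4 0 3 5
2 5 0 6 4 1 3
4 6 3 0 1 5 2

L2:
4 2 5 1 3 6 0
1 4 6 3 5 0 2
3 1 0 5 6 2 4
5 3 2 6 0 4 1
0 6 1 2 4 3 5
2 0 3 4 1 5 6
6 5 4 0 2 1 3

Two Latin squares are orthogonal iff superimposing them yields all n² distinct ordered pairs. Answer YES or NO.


Form the n² = 49 superimposed pairs (L1[i][j], L2[i][j]), row by row (rows and columns indexed from 0):
row 0: (5,4) (3,2) (4,5) (2,1) (6,3) (0,6) (1,0)
row 1: (3,1) (1,4) (6,6) (5,3) (2,5) (4,0) (0,2)
row 2: (1,3) (0,1) (2,0) (3,5) (5,6) (6,2) (4,4)
row 3: (0,5) (4,3) (5,2) (1,6) (3,0) (2,4) (6,1)
row 4: (6,0) (2,6) (1,1) (4,2) (0,4) (3,3) (5,5)
row 5: (2,2) (5,0) (0,3) (6,4) (4,1) (1,5) (3,6)
row 6: (4,6) (6,5) (3,4) (0,0) (1,2) (5,1) (2,3)
Orthogonality requires all 49 pairs distinct.
Check by first coordinate: for each symbol s of L1, list the L2 entries in the n cells where L1 = s; they must all differ.
  L1 = 0: L2 entries (in reading order) 6, 2, 1, 5, 4, 3, 0 — all 7 distinct ✓
  L1 = 1: L2 entries (in reading order) 0, 4, 3, 6, 1, 5, 2 — all 7 distinct ✓
  L1 = 2: L2 entries (in reading order) 1, 5, 0, 4, 6, 2, 3 — all 7 distinct ✓
  L1 = 3: L2 entries (in reading order) 2, 1, 5, 0, 3, 6, 4 — all 7 distinct ✓
  L1 = 4: L2 entries (in reading order) 5, 0, 4, 3, 2, 1, 6 — all 7 distinct ✓
  L1 = 5: L2 entries (in reading order) 4, 3, 6, 2, 5, 0, 1 — all 7 distinct ✓
  L1 = 6: L2 entries (in reading order) 3, 6, 2, 1, 0, 4, 5 — all 7 distinct ✓
Every symbol of L1 meets every symbol of L2 exactly once, so all 49 pairs are distinct (49 of 49).
Conclusion: YES.

YES


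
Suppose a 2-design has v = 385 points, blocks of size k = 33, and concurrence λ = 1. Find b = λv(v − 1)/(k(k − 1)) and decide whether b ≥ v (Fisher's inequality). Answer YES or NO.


r = λ(v − 1)/(k − 1) = 1·384/32 = 12.
b = vr/k = 385·12/33 = 140.
Fisher's inequality: b ≥ v ⇔ 140 ≥ 385? NO.

NO


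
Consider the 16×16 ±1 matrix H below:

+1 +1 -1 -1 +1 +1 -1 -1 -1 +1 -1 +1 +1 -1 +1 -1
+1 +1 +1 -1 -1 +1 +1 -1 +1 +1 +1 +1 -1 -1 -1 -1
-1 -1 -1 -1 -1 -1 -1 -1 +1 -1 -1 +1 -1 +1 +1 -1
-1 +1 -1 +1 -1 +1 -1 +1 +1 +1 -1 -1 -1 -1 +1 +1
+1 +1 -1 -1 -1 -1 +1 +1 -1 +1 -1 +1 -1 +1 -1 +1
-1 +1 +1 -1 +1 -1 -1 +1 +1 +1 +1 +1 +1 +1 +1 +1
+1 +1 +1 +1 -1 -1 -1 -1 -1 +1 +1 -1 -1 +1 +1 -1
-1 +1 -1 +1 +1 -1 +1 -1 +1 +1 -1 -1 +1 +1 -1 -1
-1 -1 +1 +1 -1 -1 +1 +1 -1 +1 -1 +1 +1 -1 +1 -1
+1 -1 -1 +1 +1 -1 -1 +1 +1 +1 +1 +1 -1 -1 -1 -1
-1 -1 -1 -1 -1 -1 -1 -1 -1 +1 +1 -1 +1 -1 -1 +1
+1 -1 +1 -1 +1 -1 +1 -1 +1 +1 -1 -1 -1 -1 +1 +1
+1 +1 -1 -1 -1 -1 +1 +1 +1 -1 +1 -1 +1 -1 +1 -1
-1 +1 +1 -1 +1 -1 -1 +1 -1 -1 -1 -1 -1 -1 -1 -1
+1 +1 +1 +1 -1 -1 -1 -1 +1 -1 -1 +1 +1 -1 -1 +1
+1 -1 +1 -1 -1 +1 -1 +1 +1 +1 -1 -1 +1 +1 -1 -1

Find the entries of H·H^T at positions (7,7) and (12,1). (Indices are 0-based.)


Row 1 of H: [1, 1, 1, -1, -1, 1, 1, -1, 1, 1, 1, 1, -1, -1, -1, -1].
Row 7 of H: [-1, 1, -1, 1, 1, -1, 1, -1, 1, 1, -1, -1, 1, 1, -1, -1].
Row 12 of H: [1, 1, -1, -1, -1, -1, 1, 1, 1, -1, 1, -1, 1, -1, 1, -1].
(H·H^T)[7][7] = Σ_j H[7][j]·H[7][j] = (-1)² + (1)² + (-1)² + (1)² + (1)² + (-1)² + (1)² + (-1)² + (1)² + (1)² + (-1)² + (-1)² + (1)² + (1)² + (-1)² + (-1)² = 1 + 1 + 1 + 1 + 1 + 1 + 1 + 1 + 1 + 1 + 1 + 1 + 1 + 1 + 1 + 1 = 16.
(H·H^T)[12][1] = Σ_j H[12][j]·H[1][j] = (1)·(1) + (1)·(1) + (-1)·(1) + (-1)·(-1) + (-1)·(-1) + (-1)·(1) + (1)·(1) + (1)·(-1) + (1)·(1) + (-1)·(1) + (1)·(1) + (-1)·(1) + (1)·(-1) + (-1)·(-1) + (1)·(-1) + (-1)·(-1) = 1 + 1 + -1 + 1 + 1 + -1 + 1 + -1 + 1 + -1 + 1 + -1 + -1 + 1 + -1 + 1 = 2.
Rows 12 and 1 are not orthogonal (dot product = 2 ≠ 0), so H is not a Hadamard matrix.

(7,7) entry = 16; (12,1) entry = 2.


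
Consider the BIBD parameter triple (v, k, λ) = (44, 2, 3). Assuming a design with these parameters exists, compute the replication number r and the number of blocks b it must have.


Any 2-(v, k, λ) BIBD satisfies two necessary conditions:
  (i)  Each point sits in r blocks, and counting incidences through any fixed point gives r(k − 1) = λ(v − 1), so r = λ(v − 1)/(k − 1).
  (ii) Total incidences bk = vr, so b = vr/k.
Step 1: r = λ(v − 1)/(k − 1) = 3·(44 − 1)/(2 − 1) = 3·43/1 = 129/1 = 129.
Step 2: b = vr/k = 44·129/2 = 5676/2 = 2838.
Check integrality: r = 129 ∈ Z ✓, b = 2838 ∈ Z ✓.
(These identities are necessary conditions: they determine r and b for any design with these parameters, but do not by themselves prove that one exists.)

r = 129, b = 2838.


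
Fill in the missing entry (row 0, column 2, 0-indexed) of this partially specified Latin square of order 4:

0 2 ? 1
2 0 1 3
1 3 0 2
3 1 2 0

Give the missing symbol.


Row 0 contains symbols [0, 1, 2] — missing [3].
Column 2 contains symbols [0, 1, 2] — missing [3].
The missing symbol must appear in both missing sets; intersection = [3].
Therefore the hidden value is 3.

Missing value = 3.


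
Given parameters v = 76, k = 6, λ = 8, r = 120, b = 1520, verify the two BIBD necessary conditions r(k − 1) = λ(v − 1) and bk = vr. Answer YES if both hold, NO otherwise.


Condition (i): r(k − 1) = 120·5 = 600; λ(v − 1) = 8·75 = 600. Match? YES.
Condition (ii): bk = 1520·6 = 9120; vr = 76·120 = 9120. Match? YES.
Both conditions hold? YES.

YES


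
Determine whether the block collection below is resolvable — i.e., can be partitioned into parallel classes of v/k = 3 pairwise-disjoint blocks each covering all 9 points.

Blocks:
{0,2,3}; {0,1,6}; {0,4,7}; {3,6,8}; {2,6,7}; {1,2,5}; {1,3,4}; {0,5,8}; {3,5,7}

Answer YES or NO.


v = 9, block size k = 3, number of blocks = 9.
For resolvability, blocks must partition into parallel classes of size v/k = 3.
Total blocks must therefore be a multiple of 3: 9 = 3·3 + 0 ⇒ divisible ✓.
Consider block {0,2,3}. It intersects every other block in the collection, so no parallel class of size 3 can contain it.
Since every block must belong to some parallel class in a resolution, the collection cannot be partitioned into parallel classes.
Resolvable? NO.

NO


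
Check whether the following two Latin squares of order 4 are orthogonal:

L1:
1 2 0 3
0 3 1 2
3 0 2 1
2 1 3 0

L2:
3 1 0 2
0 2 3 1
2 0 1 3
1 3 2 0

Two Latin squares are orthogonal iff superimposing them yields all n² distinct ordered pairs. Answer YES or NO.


Form the n² = 16 superimposed pairs (L1[i][j], L2[i][j]), row by row (rows and columns indexed from 0):
row 0: (1,3) (2,1) (0,0) (3,2)
row 1: (0,0) (3,2) (1,3) (2,1)
row 2: (3,2) (0,0) (2,1) (1,3)
row 3: (2,1) (1,3) (3,2) (0,0)
Orthogonality requires all 16 pairs distinct.
But the pair (0,0) repeats: cell (0,2) has L1 = 0, L2 = 0, and cell (1,0) has L1 = 0, L2 = 0.
A repeated pair means some other pair never occurs (only 4 distinct pairs out of 16), so the squares are not orthogonal.
Conclusion: NO.

NO


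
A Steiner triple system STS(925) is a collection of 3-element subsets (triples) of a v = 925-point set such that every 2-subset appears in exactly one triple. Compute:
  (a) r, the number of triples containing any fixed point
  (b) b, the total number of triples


An STS(v) is a 2-(v, 3, 1) BIBD: block size k = 3, λ = 1.
Replication: r(k − 1) = λ(v − 1) ⇒ r·2 = 925 − 1 = 924 ⇒ r = 462.
Block count: bk = vr ⇒ b·3 = 925·462 = 427350 ⇒ b = 142450.
(Check via b = v(v − 1)/6 = 925·924/6 = 854700/6 = 142450.)

r = 462, b = 142450.


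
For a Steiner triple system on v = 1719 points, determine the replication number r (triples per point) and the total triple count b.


An STS(v) is a 2-(v, 3, 1) BIBD: block size k = 3, λ = 1.
Replication: r(k − 1) = λ(v − 1) ⇒ r·2 = 1719 − 1 = 1718 ⇒ r = 859.
Block count: bk = vr ⇒ b·3 = 1719·859 = 1476621 ⇒ b = 492207.

r = 859, b = 492207.


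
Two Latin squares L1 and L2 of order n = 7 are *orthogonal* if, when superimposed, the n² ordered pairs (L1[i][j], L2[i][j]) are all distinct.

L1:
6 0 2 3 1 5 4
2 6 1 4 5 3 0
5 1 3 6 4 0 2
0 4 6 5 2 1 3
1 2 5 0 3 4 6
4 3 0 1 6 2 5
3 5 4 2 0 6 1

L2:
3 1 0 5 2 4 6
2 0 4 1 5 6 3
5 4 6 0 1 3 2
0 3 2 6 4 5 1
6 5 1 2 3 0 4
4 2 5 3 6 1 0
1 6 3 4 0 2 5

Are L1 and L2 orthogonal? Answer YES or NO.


Form the n² = 49 superimposed pairs (L1[i][j], L2[i][j]), row by row (rows and columns indexed from 0):
row 0: (6,3) (0,1) (2,0) (3,5) (1,2) (5,4) (4,6)
row 1: (2,2) (6,0) (1,4) (4,1) (5,5) (3,6) (0,3)
row 2: (5,5) (1,4) (3,6) (6,0) (4,1) (0,3) (2,2)
row 3: (0,0) (4,3) (6,2) (5,6) (2,4) (1,5) (3,1)
row 4: (1,6) (2,5) (5,1) (0,2) (3,3) (4,0) (6,4)
row 5: (4,4) (3,2) (0,5) (1,3) (6,6) (2,1) (5,0)
row 6: (3,1) (5,6) (4,3) (2,4) (0,0) (6,2) (1,5)
Orthogonality requires all 49 pairs distinct.
But the pair (5,5) repeats: cell (1,4) has L1 = 5, L2 = 5, and cell (2,0) has L1 = 5, L2 = 5.
A repeated pair means some other pair never occurs (only 35 distinct pairs out of 49), so the squares are not orthogonal.
Conclusion: NO.

NO


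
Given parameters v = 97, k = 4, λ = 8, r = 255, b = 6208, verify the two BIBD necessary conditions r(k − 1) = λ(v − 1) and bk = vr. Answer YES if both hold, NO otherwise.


Condition (i): r(k − 1) = 255·3 = 765; λ(v − 1) = 8·96 = 768. Match? NO.
Condition (ii): bk = 6208·4 = 24832; vr = 97·255 = 24735. Match? NO.
Both conditions hold? NO.

NO


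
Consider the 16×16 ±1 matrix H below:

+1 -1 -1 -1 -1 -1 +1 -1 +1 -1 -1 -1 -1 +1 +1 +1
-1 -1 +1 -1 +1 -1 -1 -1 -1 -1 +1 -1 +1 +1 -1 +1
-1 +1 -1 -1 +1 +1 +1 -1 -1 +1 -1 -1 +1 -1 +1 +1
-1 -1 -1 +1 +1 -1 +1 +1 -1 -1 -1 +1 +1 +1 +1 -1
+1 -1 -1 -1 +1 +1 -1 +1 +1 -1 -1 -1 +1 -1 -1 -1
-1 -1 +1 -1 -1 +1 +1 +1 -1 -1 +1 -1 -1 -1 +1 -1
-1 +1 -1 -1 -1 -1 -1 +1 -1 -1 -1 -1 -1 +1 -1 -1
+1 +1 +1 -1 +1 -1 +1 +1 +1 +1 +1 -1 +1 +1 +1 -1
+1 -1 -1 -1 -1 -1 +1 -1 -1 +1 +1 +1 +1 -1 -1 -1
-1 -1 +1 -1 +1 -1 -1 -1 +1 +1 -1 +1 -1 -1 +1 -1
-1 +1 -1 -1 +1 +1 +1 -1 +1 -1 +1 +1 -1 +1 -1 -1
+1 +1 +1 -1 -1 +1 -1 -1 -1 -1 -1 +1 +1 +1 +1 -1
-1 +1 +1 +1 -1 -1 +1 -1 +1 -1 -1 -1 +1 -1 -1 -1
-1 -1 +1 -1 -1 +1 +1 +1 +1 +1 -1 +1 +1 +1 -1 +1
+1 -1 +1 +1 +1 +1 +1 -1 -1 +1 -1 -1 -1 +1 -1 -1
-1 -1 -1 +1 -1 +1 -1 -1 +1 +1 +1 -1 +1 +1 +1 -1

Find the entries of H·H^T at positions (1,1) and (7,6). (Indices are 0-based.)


Row 1 of H: [-1, -1, 1, -1, 1, -1, -1, -1, -1, -1, 1, -1, 1, 1, -1, 1].
Row 6 of H: [-1, 1, -1, -1, -1, -1, -1, 1, -1, -1, -1, -1, -1, 1, -1, -1].
Row 7 of H: [1, 1, 1, -1, 1, -1, 1, 1, 1, 1, 1, -1, 1, 1, 1, -1].
(H·H^T)[1][1] = Σ_j H[1][j]·H[1][j] = (-1)² + (-1)² + (1)² + (-1)² + (1)² + (-1)² + (-1)² + (-1)² + (-1)² + (-1)² + (1)² + (-1)² + (1)² + (1)² + (-1)² + (1)² = 1 + 1 + 1 + 1 + 1 + 1 + 1 + 1 + 1 + 1 + 1 + 1 + 1 + 1 + 1 + 1 = 16.
(H·H^T)[7][6] = Σ_j H[7][j]·H[6][j] = (1)·(-1) + (1)·(1) + (1)·(-1) + (-1)·(-1) + (1)·(-1) + (-1)·(-1) + (1)·(-1) + (1)·(1) + (1)·(-1) + (1)·(-1) + (1)·(-1) + (-1)·(-1) + (1)·(-1) + (1)·(1) + (1)·(-1) + (-1)·(-1) = -1 + 1 + -1 + 1 + -1 + 1 + -1 + 1 + -1 + -1 + -1 + 1 + -1 + 1 + -1 + 1 = -2.
Rows 7 and 6 are not orthogonal (dot product = -2 ≠ 0), so H is not a Hadamard matrix.

(1,1) entry = 16; (7,6) entry = -2.


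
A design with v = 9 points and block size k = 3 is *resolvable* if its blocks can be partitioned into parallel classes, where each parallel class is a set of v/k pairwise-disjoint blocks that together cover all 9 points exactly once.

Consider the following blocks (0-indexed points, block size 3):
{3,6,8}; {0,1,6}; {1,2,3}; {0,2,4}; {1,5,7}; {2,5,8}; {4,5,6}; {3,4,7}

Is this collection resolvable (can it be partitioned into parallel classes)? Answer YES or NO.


v = 9, block size k = 3, number of blocks = 8.
For resolvability, blocks must partition into parallel classes of size v/k = 3.
Total blocks must therefore be a multiple of 3: 8 = 3·2 + 2 ⇒ not divisible ✗.
Resolvable? NO.

NO


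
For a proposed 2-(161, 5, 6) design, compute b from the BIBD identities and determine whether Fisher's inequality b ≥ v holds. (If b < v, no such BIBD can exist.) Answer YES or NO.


b = λv(v − 1)/(k(k − 1)) = 6·161·160/(5·4) = 154560/20 = 7728.
Compare with v = 161: b ≥ v, so Fisher's inequality holds.

YES


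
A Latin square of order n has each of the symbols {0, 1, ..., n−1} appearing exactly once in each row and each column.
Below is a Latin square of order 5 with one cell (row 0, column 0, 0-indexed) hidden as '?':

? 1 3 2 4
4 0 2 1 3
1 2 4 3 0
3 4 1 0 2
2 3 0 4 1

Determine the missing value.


Row 0 contains symbols [1, 2, 3, 4] — missing [0].
Column 0 contains symbols [1, 2, 3, 4] — missing [0].
The missing symbol must appear in both missing sets; intersection = [0].
Therefore the hidden value is 0.

Missing value = 0.


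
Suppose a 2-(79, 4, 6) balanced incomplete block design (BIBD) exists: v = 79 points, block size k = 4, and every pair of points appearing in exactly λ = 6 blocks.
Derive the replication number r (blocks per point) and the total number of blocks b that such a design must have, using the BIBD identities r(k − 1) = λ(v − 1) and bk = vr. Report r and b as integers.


Any 2-(v, k, λ) BIBD satisfies two necessary conditions:
  (i)  Each point sits in r blocks, and counting incidences through any fixed point gives r(k − 1) = λ(v − 1), so r = λ(v − 1)/(k − 1).
  (ii) Total incidences bk = vr, so b = vr/k.
Step 1: r = λ(v − 1)/(k − 1) = 6·(79 − 1)/(4 − 1) = 6·78/3 = 468/3 = 156.
Step 2: b = vr/k = 79·156/4 = 12324/4 = 3081.
Check integrality: r = 156 ∈ Z ✓, b = 3081 ∈ Z ✓.
(These identities are necessary conditions: they determine r and b for any design with these parameters, but do not by themselves prove that one exists.)

r = 156, b = 3081.


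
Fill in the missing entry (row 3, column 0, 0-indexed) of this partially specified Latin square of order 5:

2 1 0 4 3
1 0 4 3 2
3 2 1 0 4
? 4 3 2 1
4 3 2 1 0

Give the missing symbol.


Row 3 contains symbols [1, 2, 3, 4] — missing [0].
Column 0 contains symbols [1, 2, 3, 4] — missing [0].
The missing symbol must appear in both missing sets; intersection = [0].
Therefore the hidden value is 0.

Missing value = 0.


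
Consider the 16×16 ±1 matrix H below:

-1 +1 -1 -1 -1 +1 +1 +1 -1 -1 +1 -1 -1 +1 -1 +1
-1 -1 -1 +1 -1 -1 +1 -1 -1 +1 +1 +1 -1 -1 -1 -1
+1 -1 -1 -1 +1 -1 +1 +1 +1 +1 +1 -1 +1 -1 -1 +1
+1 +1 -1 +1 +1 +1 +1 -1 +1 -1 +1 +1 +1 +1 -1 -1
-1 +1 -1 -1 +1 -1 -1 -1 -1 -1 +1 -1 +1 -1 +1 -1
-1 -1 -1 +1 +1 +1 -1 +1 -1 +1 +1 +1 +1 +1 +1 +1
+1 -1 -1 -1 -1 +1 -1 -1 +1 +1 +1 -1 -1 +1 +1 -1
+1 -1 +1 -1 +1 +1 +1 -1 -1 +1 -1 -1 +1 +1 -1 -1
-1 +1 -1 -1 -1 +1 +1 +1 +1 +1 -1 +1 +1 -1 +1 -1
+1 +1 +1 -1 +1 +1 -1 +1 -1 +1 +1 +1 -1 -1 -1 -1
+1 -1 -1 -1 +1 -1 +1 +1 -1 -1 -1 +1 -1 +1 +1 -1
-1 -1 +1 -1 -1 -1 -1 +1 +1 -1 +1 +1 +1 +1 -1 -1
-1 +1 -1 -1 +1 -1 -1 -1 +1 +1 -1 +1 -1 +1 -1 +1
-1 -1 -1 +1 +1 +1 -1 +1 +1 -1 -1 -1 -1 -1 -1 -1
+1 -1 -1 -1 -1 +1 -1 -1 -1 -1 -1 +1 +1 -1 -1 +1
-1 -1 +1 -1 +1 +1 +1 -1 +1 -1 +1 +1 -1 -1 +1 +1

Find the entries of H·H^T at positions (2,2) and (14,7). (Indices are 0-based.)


Row 2 of H: [1, -1, -1, -1, 1, -1, 1, 1, 1, 1, 1, -1, 1, -1, -1, 1].
Row 7 of H: [1, -1, 1, -1, 1, 1, 1, -1, -1, 1, -1, -1, 1, 1, -1, -1].
Row 14 of H: [1, -1, -1, -1, -1, 1, -1, -1, -1, -1, -1, 1, 1, -1, -1, 1].
(H·H^T)[2][2] = Σ_j H[2][j]·H[2][j] = (1)² + (-1)² + (-1)² + (-1)² + (1)² + (-1)² + (1)² + (1)² + (1)² + (1)² + (1)² + (-1)² + (1)² + (-1)² + (-1)² + (1)² = 1 + 1 + 1 + 1 + 1 + 1 + 1 + 1 + 1 + 1 + 1 + 1 + 1 + 1 + 1 + 1 = 16.
(H·H^T)[14][7] = Σ_j H[14][j]·H[7][j] = (1)·(1) + (-1)·(-1) + (-1)·(1) + (-1)·(-1) + (-1)·(1) + (1)·(1) + (-1)·(1) + (-1)·(-1) + (-1)·(-1) + (-1)·(1) + (-1)·(-1) + (1)·(-1) + (1)·(1) + (-1)·(1) + (-1)·(-1) + (1)·(-1) = 1 + 1 + -1 + 1 + -1 + 1 + -1 + 1 + 1 + -1 + 1 + -1 + 1 + -1 + 1 + -1 = 2.
Rows 14 and 7 are not orthogonal (dot product = 2 ≠ 0), so H is not a Hadamard matrix.

(2,2) entry = 16; (14,7) entry = 2.


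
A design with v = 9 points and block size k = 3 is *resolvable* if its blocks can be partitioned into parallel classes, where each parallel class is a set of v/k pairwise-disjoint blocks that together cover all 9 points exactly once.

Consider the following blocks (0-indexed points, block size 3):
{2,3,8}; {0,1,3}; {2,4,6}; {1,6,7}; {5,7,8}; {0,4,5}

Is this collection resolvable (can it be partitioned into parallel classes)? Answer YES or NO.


v = 9, block size k = 3, number of blocks = 6.
For resolvability, blocks must partition into parallel classes of size v/k = 3.
Total blocks must therefore be a multiple of 3: 6 = 3·2 + 0 ⇒ divisible ✓.
Greedy packing gives 2 candidate class(es). Each should be a full parallel class (size 3, covers all 9 points).
  Class 1 (3 blocks): {2,3,8}; {1,6,7}; {0,4,5}. Points covered: [0, 1, 2, 3, 4, 5, 6, 7, 8].
  Class 2 (3 blocks): {0,1,3}; {2,4,6}; {5,7,8}. Points covered: [0, 1, 2, 3, 4, 5, 6, 7, 8].
All classes full (size 3)? YES. All classes cover every point? YES.
Resolvable? YES.

YES


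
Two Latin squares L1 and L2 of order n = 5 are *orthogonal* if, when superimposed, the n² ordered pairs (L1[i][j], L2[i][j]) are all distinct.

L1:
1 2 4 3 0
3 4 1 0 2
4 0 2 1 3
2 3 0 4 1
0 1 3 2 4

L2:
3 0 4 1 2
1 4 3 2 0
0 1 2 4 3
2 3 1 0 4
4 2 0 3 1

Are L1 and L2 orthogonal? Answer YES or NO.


Form the n² = 25 superimposed pairs (L1[i][j], L2[i][j]), row by row (rows and columns indexed from 0):
row 0: (1,3) (2,0) (4,4) (3,1) (0,2)
row 1: (3,1) (4,4) (1,3) (0,2) (2,0)
row 2: (4,0) (0,1) (2,2) (1,4) (3,3)
row 3: (2,2) (3,3) (0,1) (4,0) (1,4)
row 4: (0,4) (1,2) (3,0) (2,3) (4,1)
Orthogonality requires all 25 pairs distinct.
But the pair (3,1) repeats: cell (0,3) has L1 = 3, L2 = 1, and cell (1,0) has L1 = 3, L2 = 1.
A repeated pair means some other pair never occurs (only 15 distinct pairs out of 25), so the squares are not orthogonal.
Conclusion: NO.

NO


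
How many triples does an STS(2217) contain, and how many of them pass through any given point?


An STS(v) is a 2-(v, 3, 1) BIBD: block size k = 3, λ = 1.
Replication: r(k − 1) = λ(v − 1) ⇒ r·2 = 2217 − 1 = 2216 ⇒ r = 1108.
Block count: bk = vr ⇒ b·3 = 2217·1108 = 2456436 ⇒ b = 818812.

r = 1108, b = 818812.


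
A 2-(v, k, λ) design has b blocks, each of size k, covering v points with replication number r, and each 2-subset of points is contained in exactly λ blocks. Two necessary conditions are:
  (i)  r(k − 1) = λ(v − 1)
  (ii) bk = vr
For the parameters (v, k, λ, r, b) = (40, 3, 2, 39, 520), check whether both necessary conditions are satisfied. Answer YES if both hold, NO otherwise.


Condition (i): r(k − 1) = 39·2 = 78; λ(v − 1) = 2·39 = 78. Match? YES.
Condition (ii): bk = 520·3 = 1560; vr = 40·39 = 1560. Match? YES.
Both conditions hold? YES.

YES


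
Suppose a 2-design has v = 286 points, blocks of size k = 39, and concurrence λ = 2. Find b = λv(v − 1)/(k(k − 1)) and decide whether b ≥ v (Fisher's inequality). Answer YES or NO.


b = λv(v − 1)/(k(k − 1)) = 2·286·285/(39·38) = 163020/1482 = 110.
Compare with v = 286: b < v, so Fisher's inequality fails.

NO


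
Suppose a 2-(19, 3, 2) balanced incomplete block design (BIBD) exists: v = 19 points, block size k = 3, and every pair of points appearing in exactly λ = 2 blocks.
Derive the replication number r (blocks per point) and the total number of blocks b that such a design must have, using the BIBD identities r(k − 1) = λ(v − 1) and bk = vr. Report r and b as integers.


Any 2-(v, k, λ) BIBD satisfies two necessary conditions:
  (i)  Each point sits in r blocks, and counting incidences through any fixed point gives r(k − 1) = λ(v − 1), so r = λ(v − 1)/(k − 1).
  (ii) Total incidences bk = vr, so b = vr/k.
Step 1: r = λ(v − 1)/(k − 1) = 2·(19 − 1)/(3 − 1) = 2·18/2 = 36/2 = 18.
Step 2: b = vr/k = 19·18/3 = 342/3 = 114.
Check integrality: r = 18 ∈ Z ✓, b = 114 ∈ Z ✓.
(These identities are necessary conditions: they determine r and b for any design with these parameters, but do not by themselves prove that one exists.)

r = 18, b = 114.


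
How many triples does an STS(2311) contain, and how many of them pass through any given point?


An STS(v) is a 2-(v, 3, 1) BIBD: block size k = 3, λ = 1.
Replication: r(k − 1) = λ(v − 1) ⇒ r·2 = 2311 − 1 = 2310 ⇒ r = 1155.
Block count: b = v(v − 1)/6 = 2311·2310/6 = 5338410/6 = 889735.
(Check via bk = vr: 889735·3 = 2669205 = 2311·1155 = 2669205 ✓.)

r = 1155, b = 889735.


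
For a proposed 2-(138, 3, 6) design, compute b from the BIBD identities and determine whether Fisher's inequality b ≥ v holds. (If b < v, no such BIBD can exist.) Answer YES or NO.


r = λ(v − 1)/(k − 1) = 6·137/2 = 411.
b = vr/k = 138·411/3 = 18906.
Fisher's inequality: b ≥ v ⇔ 18906 ≥ 138? YES.

YES


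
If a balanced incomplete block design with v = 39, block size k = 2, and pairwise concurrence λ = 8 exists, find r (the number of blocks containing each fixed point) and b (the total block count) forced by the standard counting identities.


Any 2-(v, k, λ) BIBD satisfies two necessary conditions:
  (i)  Each point sits in r blocks, and counting incidences through any fixed point gives r(k − 1) = λ(v − 1), so r = λ(v − 1)/(k − 1).
  (ii) Total incidences bk = vr, so b = vr/k.
Step 1: r = λ(v − 1)/(k − 1) = 8·(39 − 1)/(2 − 1) = 8·38/1 = 304/1 = 304.
Step 2: b = vr/k = 39·304/2 = 11856/2 = 5928.
Check integrality: r = 304 ∈ Z ✓, b = 5928 ∈ Z ✓.
(These identities are necessary conditions: they determine r and b for any design with these parameters, but do not by themselves prove that one exists.)

r = 304, b = 5928.
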